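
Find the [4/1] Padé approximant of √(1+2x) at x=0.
(3*x**4/40 - x**3/5 + 9*x**2/10 + 12*x/5 + 1)/(7*x/5 + 1)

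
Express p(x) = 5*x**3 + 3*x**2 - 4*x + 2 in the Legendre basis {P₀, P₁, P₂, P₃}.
(3)P₀ - P₁ + (2)P₂ + (2)P₃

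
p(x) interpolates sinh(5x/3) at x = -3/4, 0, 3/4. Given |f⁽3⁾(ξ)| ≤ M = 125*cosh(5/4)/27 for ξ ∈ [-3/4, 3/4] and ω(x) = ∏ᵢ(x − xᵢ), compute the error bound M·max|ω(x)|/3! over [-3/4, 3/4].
125*sqrt(3)*cosh(5/4)/1728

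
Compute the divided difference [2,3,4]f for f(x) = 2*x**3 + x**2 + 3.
19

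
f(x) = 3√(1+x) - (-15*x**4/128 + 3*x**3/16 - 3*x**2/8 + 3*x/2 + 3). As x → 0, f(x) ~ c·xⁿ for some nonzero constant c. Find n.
5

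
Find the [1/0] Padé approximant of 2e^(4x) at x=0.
8*x + 2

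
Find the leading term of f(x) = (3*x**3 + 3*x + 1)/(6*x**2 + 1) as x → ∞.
x/2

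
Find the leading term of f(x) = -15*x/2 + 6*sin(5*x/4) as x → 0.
-125*x**3/64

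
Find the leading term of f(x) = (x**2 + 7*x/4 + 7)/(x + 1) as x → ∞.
x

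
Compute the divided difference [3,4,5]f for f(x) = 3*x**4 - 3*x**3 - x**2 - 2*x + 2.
254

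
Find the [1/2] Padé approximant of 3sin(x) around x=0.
3*x/(x**2/6 + 1)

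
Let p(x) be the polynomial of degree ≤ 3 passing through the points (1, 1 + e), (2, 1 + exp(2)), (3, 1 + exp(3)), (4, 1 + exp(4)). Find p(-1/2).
-35*exp(4)/16 - 189*exp(2)/16 + 1 + 105*e/16 + 135*exp(3)/16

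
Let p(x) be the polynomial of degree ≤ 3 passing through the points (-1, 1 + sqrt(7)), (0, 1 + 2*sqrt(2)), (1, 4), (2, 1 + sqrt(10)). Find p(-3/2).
-35*sqrt(2)/8 - 5*sqrt(10)/16 + 79/16 + 35*sqrt(7)/16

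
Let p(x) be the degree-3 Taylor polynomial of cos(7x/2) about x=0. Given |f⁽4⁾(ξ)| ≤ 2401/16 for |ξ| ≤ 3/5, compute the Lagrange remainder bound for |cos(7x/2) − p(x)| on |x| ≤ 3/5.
64827/80000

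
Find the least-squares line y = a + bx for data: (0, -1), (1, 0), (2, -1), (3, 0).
a = -4/5, b = 1/5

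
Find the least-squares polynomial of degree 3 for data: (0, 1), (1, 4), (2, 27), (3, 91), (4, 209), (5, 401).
23/21 + (-323/126)x + (185/84)x² + (103/36)x³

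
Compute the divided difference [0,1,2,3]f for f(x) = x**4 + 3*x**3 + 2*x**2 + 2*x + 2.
9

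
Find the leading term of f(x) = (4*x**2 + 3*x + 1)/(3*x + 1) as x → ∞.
4*x/3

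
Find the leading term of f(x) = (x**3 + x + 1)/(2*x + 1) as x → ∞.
x**2/2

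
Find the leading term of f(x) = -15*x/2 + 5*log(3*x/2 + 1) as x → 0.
-45*x**2/8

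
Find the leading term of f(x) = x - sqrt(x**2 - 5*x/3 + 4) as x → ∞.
5/6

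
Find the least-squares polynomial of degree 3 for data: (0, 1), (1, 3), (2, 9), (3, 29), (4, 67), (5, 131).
10/9 + (377/378)x + (-41/63)x² + (61/54)x³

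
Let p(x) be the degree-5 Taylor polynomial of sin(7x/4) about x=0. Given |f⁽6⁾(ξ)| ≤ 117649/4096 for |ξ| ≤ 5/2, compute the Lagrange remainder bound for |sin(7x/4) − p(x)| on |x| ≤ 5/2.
367653125/37748736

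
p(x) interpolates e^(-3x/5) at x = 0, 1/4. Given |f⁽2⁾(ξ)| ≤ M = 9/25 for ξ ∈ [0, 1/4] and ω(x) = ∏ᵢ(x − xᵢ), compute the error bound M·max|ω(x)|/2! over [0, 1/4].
9/3200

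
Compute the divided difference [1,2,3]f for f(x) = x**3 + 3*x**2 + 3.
9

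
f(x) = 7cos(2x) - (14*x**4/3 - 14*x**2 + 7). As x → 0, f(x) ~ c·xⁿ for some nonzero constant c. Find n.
6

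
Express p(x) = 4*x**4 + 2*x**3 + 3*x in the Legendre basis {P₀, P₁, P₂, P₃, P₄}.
(4/5)P₀ + (21/5)P₁ + (16/7)P₂ + (4/5)P₃ + (32/35)P₄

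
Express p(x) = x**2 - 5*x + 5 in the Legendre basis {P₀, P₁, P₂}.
(16/3)P₀ + (-5)P₁ + (2/3)P₂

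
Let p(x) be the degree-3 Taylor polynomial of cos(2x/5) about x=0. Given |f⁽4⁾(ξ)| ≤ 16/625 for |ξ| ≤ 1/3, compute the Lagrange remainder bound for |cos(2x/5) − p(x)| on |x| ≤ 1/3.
2/151875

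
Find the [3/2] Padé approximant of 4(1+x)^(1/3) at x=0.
(28*x**3/405 + 28*x**2/15 + 28*x/5 + 4)/(2*x**2/9 + 16*x/15 + 1)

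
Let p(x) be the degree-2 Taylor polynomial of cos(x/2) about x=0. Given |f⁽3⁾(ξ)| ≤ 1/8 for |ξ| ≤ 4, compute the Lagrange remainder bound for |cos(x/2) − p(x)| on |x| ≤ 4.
4/3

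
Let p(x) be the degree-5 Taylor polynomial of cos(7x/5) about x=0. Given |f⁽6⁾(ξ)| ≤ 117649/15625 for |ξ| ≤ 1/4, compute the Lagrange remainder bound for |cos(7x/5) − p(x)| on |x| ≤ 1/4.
117649/46080000000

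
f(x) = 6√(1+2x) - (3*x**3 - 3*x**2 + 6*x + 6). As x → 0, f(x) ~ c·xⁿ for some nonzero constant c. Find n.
4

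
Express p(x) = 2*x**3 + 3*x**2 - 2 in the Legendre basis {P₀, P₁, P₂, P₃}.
-P₀ + (6/5)P₁ + (2)P₂ + (4/5)P₃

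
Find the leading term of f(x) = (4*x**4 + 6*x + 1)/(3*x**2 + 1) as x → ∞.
4*x**2/3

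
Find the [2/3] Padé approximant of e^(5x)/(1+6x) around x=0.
(2525*x**2/1108 + 710*x/277 + 1)/(38525*x**3/3324 - 14025*x**2/1108 + 987*x/277 + 1)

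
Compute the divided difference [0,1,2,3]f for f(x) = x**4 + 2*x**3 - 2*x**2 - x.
8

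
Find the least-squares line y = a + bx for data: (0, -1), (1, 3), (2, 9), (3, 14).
a = -7/5, b = 51/10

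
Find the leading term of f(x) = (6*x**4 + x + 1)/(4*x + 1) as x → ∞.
3*x**3/2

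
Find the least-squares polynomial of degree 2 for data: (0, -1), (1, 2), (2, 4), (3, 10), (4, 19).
-18/35 + (8/35)x + (8/7)x²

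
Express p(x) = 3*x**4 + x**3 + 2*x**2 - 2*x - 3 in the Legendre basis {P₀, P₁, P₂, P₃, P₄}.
(-26/15)P₀ + (-7/5)P₁ + (64/21)P₂ + (2/5)P₃ + (24/35)P₄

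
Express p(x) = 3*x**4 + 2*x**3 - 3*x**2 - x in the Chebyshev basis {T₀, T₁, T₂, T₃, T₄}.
(-3/8)T₀ + (1/2)T₁ + (1/2)T₃ + (3/8)T₄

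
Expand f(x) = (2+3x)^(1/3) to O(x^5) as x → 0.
2**(1/3) + 2**(1/3)*x/2 - 2**(1/3)*x**2/4 + 5*2**(1/3)*x**3/24 - 5*2**(1/3)*x**4/24 + O(x**5)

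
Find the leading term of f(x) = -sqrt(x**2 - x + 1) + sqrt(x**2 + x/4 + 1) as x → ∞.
5/8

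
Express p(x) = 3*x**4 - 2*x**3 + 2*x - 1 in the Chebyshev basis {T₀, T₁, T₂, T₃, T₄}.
(1/8)T₀ + (1/2)T₁ + (3/2)T₂ + (-1/2)T₃ + (3/8)T₄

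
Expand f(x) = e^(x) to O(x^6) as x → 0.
1 + x + x**2/2 + x**3/6 + x**4/24 + x**5/120 + O(x**6)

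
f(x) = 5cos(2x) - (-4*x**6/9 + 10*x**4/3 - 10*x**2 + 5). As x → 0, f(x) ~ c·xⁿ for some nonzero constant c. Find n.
8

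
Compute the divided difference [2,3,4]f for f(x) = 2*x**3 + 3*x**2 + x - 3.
21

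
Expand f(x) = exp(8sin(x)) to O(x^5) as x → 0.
1 + 8*x + 32*x**2 + 84*x**3 + 160*x**4 + O(x**5)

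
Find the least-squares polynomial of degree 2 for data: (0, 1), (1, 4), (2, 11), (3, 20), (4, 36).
6/5 + (3/5)x + (2)x²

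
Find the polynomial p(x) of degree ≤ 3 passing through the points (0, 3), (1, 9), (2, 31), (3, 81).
2*x**3 + 2*x**2 + 2*x + 3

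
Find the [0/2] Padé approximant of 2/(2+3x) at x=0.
1/(3*x/2 + 1)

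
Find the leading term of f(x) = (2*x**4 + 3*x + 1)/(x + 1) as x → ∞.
2*x**3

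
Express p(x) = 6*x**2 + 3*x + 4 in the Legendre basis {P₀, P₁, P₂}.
(6)P₀ + (3)P₁ + (4)P₂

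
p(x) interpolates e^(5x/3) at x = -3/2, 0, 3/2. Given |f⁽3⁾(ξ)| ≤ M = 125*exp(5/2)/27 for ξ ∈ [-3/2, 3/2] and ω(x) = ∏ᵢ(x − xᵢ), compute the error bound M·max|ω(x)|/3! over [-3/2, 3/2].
125*sqrt(3)*exp(5/2)/216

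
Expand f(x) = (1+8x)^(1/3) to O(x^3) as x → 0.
1 + 8*x/3 - 64*x**2/9 + O(x**3)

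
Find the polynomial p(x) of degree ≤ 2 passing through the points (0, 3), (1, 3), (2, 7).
2*x**2 - 2*x + 3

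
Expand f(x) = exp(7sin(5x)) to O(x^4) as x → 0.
1 + 35*x + 1225*x**2/2 + 7000*x**3 + O(x**4)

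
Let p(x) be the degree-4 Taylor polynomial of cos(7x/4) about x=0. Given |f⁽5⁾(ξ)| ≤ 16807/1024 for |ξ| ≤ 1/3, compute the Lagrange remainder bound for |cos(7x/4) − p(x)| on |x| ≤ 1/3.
16807/29859840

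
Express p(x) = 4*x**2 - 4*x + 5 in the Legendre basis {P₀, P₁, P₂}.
(19/3)P₀ + (-4)P₁ + (8/3)P₂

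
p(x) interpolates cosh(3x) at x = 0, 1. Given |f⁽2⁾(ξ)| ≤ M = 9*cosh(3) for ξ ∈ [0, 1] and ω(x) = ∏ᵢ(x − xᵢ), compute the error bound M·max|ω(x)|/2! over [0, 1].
9*cosh(3)/8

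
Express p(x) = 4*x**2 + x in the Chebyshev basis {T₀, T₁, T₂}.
(2)T₀ + T₁ + (2)T₂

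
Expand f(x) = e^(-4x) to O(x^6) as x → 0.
1 - 4*x + 8*x**2 - 32*x**3/3 + 32*x**4/3 - 128*x**5/15 + O(x**6)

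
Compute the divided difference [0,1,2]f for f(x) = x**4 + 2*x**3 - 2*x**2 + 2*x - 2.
11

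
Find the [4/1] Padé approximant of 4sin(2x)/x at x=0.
16*x**4/15 - 16*x**2/3 + 8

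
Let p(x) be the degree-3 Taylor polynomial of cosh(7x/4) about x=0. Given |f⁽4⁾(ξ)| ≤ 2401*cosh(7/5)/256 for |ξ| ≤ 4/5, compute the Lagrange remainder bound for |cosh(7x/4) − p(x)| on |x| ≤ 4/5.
2401*cosh(7/5)/15000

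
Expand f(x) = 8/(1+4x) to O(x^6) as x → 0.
8 - 32*x + 128*x**2 - 512*x**3 + 2048*x**4 - 8192*x**5 + O(x**6)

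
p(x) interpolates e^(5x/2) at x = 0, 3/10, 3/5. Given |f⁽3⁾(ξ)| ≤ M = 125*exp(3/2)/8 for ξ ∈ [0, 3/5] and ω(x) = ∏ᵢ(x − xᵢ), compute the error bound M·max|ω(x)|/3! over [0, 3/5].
sqrt(3)*exp(3/2)/64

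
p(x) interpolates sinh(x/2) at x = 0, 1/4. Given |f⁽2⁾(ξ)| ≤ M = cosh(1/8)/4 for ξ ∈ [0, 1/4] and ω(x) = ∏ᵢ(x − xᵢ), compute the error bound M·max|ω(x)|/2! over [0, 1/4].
cosh(1/8)/512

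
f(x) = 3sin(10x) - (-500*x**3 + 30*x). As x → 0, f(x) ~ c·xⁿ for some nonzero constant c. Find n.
5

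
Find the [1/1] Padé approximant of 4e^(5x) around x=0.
(10*x + 4)/(1 - 5*x/2)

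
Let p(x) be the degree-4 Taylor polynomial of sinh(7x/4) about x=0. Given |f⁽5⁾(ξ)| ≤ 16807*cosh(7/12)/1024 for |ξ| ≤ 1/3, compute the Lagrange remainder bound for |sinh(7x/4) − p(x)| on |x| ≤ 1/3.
16807*cosh(7/12)/29859840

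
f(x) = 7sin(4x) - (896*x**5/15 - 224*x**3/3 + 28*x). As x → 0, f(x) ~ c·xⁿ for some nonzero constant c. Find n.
7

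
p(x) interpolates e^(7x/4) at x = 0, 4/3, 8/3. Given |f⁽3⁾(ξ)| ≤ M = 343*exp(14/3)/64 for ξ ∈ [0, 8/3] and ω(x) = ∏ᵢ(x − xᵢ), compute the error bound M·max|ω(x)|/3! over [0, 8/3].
343*sqrt(3)*exp(14/3)/729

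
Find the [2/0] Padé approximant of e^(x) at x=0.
x**2/2 + x + 1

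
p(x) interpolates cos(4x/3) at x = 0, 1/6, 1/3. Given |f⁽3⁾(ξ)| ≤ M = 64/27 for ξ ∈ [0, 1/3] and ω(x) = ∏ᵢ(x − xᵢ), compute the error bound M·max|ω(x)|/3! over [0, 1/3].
8*sqrt(3)/19683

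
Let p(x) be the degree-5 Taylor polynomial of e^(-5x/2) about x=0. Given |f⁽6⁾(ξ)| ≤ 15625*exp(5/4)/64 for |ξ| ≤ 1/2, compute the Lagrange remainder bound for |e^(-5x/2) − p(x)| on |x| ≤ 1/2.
3125*exp(5/4)/589824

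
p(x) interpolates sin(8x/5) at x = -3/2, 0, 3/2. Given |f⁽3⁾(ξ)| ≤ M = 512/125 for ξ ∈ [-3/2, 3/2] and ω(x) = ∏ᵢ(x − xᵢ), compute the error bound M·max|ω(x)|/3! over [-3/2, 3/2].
64*sqrt(3)/125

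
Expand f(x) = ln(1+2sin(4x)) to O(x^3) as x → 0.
8*x - 32*x**2 + O(x**3)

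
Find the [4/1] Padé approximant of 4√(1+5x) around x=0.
(375*x**4/32 - 25*x**3/2 + 45*x**2/2 + 24*x + 4)/(7*x/2 + 1)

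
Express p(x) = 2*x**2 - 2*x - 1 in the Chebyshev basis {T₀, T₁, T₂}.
(-2)T₁ + T₂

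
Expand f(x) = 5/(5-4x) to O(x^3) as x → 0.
1 + 4*x/5 + 16*x**2/25 + O(x**3)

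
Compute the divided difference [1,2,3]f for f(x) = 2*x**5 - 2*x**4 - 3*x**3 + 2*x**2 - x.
114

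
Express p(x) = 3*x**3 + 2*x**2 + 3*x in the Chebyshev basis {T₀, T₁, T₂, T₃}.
T₀ + (21/4)T₁ + T₂ + (3/4)T₃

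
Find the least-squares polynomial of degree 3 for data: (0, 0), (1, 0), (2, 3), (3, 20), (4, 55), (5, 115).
23/126 + (-839/756)x + (-209/252)x² + (61/54)x³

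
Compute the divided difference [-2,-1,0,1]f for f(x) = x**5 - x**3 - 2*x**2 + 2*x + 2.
4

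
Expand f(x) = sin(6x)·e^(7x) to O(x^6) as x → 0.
6*x + 42*x**2 + 111*x**3 + 91*x**4 - 4339*x**5/20 + O(x**6)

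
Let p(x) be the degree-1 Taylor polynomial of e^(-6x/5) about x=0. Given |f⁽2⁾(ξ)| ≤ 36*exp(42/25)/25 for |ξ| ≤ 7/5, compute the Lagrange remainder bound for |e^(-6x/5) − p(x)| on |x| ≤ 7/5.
882*exp(42/25)/625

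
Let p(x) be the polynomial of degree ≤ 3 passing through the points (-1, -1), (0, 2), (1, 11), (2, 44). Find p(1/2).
37/8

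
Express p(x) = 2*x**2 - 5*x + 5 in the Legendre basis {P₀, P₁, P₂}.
(17/3)P₀ + (-5)P₁ + (4/3)P₂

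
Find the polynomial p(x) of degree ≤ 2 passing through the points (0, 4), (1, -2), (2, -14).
-3*x**2 - 3*x + 4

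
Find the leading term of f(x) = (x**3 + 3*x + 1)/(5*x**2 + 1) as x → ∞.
x/5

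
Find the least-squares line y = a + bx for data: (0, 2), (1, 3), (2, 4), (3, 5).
a = 2, b = 1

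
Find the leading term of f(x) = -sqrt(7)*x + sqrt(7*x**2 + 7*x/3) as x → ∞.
sqrt(7)/6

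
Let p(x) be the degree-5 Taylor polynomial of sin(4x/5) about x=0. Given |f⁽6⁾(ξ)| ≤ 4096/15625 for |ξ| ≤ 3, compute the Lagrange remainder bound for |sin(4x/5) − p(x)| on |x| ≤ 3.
20736/78125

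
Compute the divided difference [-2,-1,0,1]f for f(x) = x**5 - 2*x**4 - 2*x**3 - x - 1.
7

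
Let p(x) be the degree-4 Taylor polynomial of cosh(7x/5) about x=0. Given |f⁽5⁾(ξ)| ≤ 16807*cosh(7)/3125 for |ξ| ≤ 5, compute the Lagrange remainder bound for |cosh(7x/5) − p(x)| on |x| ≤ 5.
16807*cosh(7)/120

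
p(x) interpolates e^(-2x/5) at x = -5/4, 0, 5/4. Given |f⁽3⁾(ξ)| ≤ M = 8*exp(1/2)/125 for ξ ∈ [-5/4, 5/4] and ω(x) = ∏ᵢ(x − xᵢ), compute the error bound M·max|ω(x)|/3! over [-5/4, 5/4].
sqrt(3)*exp(1/2)/216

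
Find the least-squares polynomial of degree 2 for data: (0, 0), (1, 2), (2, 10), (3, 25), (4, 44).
-1/7 + (-43/70)x + (41/14)x²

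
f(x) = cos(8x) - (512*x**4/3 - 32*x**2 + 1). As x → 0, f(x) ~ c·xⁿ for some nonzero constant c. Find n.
6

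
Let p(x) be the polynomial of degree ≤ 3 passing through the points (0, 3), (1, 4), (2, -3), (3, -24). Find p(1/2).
33/8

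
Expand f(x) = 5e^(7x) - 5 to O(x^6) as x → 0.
35*x + 245*x**2/2 + 1715*x**3/6 + 12005*x**4/24 + 16807*x**5/24 + O(x**6)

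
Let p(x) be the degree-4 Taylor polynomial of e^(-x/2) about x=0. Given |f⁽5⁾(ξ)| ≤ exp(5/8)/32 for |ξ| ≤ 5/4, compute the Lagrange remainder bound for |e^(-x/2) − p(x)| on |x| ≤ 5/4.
625*exp(5/8)/786432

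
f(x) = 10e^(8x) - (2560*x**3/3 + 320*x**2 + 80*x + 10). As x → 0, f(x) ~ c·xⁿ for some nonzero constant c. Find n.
4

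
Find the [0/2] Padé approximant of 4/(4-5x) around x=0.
1/(1 - 5*x/4)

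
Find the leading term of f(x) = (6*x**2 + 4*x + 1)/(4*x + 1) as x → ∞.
3*x/2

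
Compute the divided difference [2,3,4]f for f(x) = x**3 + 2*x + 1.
9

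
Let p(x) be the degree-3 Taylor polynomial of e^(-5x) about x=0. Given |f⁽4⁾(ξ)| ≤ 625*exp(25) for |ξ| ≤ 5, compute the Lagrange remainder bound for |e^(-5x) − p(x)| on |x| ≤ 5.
390625*exp(25)/24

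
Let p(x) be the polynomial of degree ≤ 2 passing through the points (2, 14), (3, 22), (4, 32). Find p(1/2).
23/4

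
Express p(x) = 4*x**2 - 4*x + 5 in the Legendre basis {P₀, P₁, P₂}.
(19/3)P₀ + (-4)P₁ + (8/3)P₂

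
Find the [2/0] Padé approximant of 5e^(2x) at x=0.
10*x**2 + 10*x + 5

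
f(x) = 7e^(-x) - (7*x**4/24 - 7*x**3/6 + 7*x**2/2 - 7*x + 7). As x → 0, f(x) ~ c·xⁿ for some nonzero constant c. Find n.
5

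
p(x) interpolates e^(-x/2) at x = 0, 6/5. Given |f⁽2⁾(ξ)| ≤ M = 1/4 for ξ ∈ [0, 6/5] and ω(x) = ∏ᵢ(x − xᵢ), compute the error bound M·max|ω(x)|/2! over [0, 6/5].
9/200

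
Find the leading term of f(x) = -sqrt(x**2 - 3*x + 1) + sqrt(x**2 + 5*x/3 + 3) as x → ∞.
7/3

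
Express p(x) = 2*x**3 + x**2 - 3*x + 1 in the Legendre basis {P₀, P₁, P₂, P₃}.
(4/3)P₀ + (-9/5)P₁ + (2/3)P₂ + (4/5)P₃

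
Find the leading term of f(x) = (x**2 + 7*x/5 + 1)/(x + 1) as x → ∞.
x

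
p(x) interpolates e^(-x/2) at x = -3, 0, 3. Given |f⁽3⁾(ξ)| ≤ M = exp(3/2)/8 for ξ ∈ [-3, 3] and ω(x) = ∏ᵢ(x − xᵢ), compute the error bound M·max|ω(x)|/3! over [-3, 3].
sqrt(3)*exp(3/2)/8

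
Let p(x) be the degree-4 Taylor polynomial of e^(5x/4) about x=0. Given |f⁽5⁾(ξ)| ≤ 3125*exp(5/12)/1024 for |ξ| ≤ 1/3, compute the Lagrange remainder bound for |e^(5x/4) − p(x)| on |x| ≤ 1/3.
625*exp(5/12)/5971968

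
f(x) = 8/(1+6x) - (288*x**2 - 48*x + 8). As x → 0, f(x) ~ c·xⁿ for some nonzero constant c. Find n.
3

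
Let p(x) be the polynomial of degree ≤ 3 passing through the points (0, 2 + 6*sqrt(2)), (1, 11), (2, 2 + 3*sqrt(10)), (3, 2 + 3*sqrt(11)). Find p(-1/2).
-283/16 - 15*sqrt(11)/16 + 63*sqrt(10)/16 + 105*sqrt(2)/8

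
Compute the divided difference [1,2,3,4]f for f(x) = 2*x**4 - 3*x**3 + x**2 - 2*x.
17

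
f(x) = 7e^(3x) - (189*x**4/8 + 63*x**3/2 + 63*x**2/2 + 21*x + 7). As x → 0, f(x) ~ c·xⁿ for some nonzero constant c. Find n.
5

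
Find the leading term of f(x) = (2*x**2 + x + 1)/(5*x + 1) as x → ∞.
2*x/5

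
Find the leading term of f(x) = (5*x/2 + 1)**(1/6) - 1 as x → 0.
5*x/12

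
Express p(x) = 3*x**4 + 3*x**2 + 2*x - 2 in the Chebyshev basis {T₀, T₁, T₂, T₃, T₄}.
(5/8)T₀ + (2)T₁ + (3)T₂ + (3/8)T₄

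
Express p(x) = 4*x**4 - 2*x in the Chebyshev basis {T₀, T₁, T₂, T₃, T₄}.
(3/2)T₀ + (-2)T₁ + (2)T₂ + (1/2)T₄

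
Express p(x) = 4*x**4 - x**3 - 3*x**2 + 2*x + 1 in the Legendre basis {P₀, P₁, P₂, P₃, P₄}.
(4/5)P₀ + (7/5)P₁ + (2/7)P₂ + (-2/5)P₃ + (32/35)P₄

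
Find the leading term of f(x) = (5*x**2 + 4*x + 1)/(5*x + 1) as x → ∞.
x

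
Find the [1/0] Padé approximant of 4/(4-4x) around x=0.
x + 1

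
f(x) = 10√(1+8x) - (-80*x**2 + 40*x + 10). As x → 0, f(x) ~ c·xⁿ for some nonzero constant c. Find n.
3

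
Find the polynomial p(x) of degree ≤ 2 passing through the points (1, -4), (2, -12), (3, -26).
-3*x**2 + x - 2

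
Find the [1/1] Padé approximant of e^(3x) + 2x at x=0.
(41*x/10 + 1)/(1 - 9*x/10)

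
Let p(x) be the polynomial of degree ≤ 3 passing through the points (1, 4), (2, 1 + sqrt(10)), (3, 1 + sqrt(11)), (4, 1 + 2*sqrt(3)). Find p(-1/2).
-189*sqrt(10)/16 - 35*sqrt(3)/8 + 331/16 + 135*sqrt(11)/16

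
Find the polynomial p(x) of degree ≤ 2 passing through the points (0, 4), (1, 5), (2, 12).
3*x**2 - 2*x + 4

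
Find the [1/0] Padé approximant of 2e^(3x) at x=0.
6*x + 2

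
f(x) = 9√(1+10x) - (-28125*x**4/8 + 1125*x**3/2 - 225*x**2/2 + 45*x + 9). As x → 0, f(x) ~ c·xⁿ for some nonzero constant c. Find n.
5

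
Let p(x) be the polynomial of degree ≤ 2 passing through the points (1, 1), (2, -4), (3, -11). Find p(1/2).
11/4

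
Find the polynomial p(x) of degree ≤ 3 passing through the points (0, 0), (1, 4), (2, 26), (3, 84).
3*x**3 + x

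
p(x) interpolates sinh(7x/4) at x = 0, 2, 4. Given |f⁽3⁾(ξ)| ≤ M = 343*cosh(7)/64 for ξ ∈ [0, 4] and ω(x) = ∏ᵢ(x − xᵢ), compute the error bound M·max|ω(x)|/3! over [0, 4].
343*sqrt(3)*cosh(7)/216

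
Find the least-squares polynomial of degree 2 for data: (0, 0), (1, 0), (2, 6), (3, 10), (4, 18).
-2/5 + (3/5)x + x²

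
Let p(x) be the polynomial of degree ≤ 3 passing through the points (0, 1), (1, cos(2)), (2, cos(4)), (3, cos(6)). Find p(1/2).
15*cos(2)/16 + cos(6)/16 - 5*cos(4)/16 + 5/16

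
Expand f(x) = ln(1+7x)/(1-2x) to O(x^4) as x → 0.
7*x - 21*x**2/2 + 280*x**3/3 + O(x**4)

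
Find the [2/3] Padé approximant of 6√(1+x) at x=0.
(21*x**2/8 + 42*x/5 + 6)/(-x**3/160 + 9*x**2/80 + 9*x/10 + 1)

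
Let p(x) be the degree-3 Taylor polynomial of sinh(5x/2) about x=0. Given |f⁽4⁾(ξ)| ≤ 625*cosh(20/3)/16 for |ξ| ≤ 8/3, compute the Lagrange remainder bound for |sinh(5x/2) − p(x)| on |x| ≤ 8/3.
20000*cosh(20/3)/243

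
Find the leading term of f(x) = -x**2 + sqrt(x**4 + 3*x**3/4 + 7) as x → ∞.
3*x/8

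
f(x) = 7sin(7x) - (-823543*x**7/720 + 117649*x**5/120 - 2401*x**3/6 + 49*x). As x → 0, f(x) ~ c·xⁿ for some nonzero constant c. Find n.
9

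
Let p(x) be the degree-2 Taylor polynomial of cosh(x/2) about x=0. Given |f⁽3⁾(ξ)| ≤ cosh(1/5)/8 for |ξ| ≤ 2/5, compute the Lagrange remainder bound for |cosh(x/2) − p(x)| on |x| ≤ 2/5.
cosh(1/5)/750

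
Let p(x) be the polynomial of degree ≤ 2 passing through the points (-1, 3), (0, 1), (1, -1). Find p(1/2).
0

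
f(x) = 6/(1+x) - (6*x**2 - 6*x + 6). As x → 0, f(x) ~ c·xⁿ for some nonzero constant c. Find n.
3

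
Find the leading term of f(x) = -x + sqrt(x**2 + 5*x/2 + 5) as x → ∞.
5/4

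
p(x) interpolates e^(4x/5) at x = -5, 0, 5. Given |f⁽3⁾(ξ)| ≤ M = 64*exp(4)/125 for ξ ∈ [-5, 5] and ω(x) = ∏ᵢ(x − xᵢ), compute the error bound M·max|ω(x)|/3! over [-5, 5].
64*sqrt(3)*exp(4)/27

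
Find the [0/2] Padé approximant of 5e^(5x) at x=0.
5/(25*x**2/2 - 5*x + 1)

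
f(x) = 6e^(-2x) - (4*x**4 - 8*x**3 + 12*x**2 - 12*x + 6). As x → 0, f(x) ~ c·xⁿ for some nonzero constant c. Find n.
5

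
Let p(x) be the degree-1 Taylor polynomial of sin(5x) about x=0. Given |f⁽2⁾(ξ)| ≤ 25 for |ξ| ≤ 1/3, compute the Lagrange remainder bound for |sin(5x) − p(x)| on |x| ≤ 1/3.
25/18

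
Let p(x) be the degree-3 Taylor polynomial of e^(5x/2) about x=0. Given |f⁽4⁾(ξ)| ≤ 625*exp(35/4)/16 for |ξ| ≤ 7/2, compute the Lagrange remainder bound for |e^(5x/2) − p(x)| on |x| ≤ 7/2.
1500625*exp(35/4)/6144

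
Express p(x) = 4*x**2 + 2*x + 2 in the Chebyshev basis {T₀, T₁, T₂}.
(4)T₀ + (2)T₁ + (2)T₂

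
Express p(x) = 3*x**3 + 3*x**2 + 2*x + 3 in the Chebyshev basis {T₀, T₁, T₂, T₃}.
(9/2)T₀ + (17/4)T₁ + (3/2)T₂ + (3/4)T₃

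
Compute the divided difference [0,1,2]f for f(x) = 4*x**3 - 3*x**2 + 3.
9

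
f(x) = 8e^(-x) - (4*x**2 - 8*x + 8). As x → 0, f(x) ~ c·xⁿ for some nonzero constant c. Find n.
3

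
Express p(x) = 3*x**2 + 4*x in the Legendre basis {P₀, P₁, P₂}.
P₀ + (4)P₁ + (2)P₂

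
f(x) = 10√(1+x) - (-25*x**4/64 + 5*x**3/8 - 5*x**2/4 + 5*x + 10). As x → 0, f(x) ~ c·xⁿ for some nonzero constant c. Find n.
5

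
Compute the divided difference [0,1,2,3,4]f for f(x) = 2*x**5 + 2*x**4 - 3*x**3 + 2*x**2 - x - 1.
22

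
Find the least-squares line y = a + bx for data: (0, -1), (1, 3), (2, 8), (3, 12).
a = -11/10, b = 22/5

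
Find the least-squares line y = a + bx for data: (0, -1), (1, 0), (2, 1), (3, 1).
a = -4/5, b = 7/10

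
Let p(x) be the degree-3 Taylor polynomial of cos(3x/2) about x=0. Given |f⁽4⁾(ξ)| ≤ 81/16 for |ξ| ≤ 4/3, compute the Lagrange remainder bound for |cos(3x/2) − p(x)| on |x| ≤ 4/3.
2/3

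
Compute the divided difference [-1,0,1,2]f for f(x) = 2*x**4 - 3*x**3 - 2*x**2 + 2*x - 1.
1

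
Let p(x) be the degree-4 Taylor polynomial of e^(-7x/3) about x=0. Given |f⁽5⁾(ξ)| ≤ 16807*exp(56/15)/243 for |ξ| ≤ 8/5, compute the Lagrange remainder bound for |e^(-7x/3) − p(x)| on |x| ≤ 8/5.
68841472*exp(56/15)/11390625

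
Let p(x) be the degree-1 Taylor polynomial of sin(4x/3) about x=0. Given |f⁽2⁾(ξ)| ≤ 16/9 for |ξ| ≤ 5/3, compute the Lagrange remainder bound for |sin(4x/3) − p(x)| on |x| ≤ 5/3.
200/81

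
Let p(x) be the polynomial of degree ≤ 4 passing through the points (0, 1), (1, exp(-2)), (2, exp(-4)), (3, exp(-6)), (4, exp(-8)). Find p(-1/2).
(-420*exp(6) - 180*exp(2) + 35 + 378*exp(4) + 315*exp(8))*exp(-8)/128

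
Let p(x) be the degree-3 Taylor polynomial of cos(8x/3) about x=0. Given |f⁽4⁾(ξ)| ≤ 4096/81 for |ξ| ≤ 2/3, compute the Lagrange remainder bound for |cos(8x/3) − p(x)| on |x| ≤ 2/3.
8192/19683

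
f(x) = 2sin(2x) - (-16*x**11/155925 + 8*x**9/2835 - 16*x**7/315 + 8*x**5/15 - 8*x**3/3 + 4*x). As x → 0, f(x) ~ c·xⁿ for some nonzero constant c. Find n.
13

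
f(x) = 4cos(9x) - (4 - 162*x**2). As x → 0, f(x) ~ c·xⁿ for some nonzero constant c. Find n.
4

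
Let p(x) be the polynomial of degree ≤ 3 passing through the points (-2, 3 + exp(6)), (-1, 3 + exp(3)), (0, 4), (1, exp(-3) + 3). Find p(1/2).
(5 + (-5*exp(3) + 63 + exp(6))*exp(3))*exp(-3)/16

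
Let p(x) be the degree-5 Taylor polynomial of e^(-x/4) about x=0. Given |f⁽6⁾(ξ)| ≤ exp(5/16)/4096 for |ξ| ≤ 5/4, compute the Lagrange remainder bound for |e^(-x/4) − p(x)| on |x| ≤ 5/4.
3125*exp(5/16)/2415919104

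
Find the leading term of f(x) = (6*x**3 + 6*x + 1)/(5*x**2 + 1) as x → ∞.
6*x/5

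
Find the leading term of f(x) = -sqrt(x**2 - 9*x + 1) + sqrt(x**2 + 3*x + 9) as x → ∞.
6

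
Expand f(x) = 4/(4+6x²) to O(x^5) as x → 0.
1 - 3*x**2/2 + 9*x**4/4 + O(x**5)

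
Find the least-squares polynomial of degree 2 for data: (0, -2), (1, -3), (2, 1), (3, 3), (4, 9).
-16/7 + (-22/35)x + (6/7)x²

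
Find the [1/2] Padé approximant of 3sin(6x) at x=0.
18*x/(6*x**2 + 1)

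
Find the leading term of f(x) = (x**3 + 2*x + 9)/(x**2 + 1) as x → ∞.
x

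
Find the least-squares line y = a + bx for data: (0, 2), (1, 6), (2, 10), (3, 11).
a = 13/5, b = 31/10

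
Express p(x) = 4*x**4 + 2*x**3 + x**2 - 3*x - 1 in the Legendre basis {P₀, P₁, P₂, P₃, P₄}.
(2/15)P₀ + (-9/5)P₁ + (62/21)P₂ + (4/5)P₃ + (32/35)P₄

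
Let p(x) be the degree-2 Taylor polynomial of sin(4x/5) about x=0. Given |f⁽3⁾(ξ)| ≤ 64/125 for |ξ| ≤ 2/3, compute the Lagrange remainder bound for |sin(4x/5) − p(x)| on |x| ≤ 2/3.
256/10125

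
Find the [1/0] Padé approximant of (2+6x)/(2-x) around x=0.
7*x/2 + 1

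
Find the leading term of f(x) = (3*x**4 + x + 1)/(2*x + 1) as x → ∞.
3*x**3/2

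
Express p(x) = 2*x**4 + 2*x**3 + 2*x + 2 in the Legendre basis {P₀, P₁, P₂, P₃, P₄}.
(12/5)P₀ + (16/5)P₁ + (8/7)P₂ + (4/5)P₃ + (16/35)P₄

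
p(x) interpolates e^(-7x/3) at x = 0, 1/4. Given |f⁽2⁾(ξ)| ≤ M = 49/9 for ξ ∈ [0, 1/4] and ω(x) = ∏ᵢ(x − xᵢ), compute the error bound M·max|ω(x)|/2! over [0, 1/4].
49/1152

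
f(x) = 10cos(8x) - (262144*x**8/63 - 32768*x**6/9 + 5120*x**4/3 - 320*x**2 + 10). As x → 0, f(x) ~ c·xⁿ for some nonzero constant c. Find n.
10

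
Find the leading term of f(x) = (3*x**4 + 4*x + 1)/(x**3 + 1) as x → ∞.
3*x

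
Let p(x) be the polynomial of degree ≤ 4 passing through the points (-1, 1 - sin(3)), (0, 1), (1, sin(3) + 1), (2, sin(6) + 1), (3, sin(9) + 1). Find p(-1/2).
-105*sin(3)/128 + 7*sin(6)/32 - 5*sin(9)/128 + 1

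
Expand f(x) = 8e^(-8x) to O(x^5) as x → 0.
8 - 64*x + 256*x**2 - 2048*x**3/3 + 4096*x**4/3 + O(x**5)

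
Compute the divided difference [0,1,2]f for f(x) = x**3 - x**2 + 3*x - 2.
2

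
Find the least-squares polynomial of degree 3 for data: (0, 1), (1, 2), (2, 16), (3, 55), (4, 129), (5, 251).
62/63 + (-653/378)x + (215/252)x² + (205/108)x³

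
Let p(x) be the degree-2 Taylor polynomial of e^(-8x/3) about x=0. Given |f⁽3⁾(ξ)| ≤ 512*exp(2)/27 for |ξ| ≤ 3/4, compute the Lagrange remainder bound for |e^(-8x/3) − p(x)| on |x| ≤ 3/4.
4*exp(2)/3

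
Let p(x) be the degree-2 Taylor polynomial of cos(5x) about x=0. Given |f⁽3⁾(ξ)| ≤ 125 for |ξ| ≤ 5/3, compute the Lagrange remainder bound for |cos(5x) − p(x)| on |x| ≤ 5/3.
15625/162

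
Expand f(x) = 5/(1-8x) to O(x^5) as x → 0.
5 + 40*x + 320*x**2 + 2560*x**3 + 20480*x**4 + O(x**5)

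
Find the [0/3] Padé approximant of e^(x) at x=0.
1/(-x**3/6 + x**2/2 - x + 1)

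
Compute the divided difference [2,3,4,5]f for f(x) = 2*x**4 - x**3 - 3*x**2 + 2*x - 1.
27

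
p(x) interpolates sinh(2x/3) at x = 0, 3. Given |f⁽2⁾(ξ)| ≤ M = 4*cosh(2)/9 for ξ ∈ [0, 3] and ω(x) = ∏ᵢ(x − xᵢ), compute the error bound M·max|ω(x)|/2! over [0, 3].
cosh(2)/2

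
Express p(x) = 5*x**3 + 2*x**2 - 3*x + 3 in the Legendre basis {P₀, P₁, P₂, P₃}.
(11/3)P₀ + (4/3)P₂ + (2)P₃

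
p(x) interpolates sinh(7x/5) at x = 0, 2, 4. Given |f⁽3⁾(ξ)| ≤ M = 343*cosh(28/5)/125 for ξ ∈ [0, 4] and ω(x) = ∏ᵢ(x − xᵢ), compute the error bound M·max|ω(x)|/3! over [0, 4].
2744*sqrt(3)*cosh(28/5)/3375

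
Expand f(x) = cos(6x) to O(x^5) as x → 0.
1 - 18*x**2 + 54*x**4 + O(x**5)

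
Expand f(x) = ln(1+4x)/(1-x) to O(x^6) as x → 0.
4*x - 4*x**2 + 52*x**3/3 - 140*x**4/3 + 2372*x**5/15 + O(x**6)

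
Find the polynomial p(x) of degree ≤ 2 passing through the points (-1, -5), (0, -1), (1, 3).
4*x - 1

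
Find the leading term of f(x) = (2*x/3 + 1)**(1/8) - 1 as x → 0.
x/12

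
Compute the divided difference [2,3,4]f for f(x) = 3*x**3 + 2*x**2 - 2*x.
29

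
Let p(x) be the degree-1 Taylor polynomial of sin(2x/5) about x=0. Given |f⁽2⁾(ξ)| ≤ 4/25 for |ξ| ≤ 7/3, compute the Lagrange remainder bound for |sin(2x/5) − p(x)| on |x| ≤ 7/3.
98/225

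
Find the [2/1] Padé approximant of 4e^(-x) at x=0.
(2*x**2/3 - 8*x/3 + 4)/(x/3 + 1)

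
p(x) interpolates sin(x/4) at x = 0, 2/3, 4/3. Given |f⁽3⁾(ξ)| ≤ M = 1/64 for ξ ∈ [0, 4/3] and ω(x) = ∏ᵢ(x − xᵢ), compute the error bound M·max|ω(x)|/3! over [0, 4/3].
sqrt(3)/5832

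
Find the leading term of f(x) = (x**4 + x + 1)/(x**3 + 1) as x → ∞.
x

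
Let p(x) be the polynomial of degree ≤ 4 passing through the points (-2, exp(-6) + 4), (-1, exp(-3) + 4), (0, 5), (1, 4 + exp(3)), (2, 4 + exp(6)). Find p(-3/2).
((-5*exp(6) + 442 + 28*exp(3))*exp(6) + 35 + 140*exp(3))*exp(-6)/128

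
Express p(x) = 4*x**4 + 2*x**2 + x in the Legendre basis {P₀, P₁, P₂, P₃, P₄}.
(22/15)P₀ + P₁ + (76/21)P₂ + (32/35)P₄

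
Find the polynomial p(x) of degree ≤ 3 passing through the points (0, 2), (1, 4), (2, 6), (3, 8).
2*x + 2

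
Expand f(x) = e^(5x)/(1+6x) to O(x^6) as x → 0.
1 - x + 37*x**2/2 - 541*x**3/6 + 13609*x**4/24 - 81029*x**5/24 + O(x**6)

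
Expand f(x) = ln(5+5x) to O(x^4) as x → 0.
log(5) + x - x**2/2 + x**3/3 + O(x**4)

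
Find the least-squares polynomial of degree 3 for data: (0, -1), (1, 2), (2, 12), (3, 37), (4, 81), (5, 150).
-19/21 + (7/18)x + (26/21)x² + (17/18)x³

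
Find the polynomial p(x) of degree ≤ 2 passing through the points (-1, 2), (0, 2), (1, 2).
2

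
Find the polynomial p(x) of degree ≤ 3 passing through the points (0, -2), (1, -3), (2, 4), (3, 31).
2*x**3 - 2*x**2 - x - 2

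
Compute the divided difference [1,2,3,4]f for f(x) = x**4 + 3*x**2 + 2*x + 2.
10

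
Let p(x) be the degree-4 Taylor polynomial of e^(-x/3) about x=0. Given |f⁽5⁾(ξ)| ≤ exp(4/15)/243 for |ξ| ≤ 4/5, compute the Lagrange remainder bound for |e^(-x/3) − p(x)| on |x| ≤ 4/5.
128*exp(4/15)/11390625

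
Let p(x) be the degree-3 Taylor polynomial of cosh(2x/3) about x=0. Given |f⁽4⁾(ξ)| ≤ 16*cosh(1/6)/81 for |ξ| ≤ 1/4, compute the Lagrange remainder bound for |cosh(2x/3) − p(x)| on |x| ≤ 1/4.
cosh(1/6)/31104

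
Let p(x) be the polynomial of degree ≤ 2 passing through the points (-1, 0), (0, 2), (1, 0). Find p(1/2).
3/2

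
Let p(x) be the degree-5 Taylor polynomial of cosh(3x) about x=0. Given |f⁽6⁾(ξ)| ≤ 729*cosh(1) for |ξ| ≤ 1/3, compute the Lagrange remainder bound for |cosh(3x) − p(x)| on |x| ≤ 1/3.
cosh(1)/720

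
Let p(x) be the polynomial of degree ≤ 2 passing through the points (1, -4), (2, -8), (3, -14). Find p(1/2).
-11/4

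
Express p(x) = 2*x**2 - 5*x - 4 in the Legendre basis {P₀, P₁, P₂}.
(-10/3)P₀ + (-5)P₁ + (4/3)P₂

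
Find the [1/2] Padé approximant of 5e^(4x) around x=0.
(20*x/3 + 5)/(8*x**2/3 - 8*x/3 + 1)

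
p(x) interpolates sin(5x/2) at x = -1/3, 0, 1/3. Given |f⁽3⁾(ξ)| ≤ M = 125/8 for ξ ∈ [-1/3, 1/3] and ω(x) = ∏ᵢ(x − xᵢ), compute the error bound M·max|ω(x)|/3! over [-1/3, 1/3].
125*sqrt(3)/5832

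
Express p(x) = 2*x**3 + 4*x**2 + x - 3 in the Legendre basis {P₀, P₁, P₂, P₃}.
(-5/3)P₀ + (11/5)P₁ + (8/3)P₂ + (4/5)P₃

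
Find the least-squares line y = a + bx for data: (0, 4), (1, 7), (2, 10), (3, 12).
a = 21/5, b = 27/10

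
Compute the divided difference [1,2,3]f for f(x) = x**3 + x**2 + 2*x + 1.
7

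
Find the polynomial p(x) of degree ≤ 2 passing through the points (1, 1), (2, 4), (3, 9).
x**2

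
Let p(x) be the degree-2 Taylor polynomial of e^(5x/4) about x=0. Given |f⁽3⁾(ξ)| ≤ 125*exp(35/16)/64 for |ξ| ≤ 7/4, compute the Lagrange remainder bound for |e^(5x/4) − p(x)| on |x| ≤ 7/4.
42875*exp(35/16)/24576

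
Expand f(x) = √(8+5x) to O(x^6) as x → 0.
2*sqrt(2) + 5*sqrt(2)*x/8 - 25*sqrt(2)*x**2/256 + 125*sqrt(2)*x**3/4096 - 3125*sqrt(2)*x**4/262144 + 21875*sqrt(2)*x**5/4194304 + O(x**6)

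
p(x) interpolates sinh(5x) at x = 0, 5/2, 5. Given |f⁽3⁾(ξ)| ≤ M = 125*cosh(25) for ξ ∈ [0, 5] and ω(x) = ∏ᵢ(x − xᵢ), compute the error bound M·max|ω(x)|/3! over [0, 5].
15625*sqrt(3)*cosh(25)/216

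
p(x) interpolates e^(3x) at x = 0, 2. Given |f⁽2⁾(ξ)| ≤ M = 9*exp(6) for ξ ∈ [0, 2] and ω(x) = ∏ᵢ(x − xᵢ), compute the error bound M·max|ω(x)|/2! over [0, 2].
9*exp(6)/2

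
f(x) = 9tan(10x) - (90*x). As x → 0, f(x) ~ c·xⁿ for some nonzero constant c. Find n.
3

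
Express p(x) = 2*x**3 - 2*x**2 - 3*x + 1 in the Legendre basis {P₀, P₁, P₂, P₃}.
(1/3)P₀ + (-9/5)P₁ + (-4/3)P₂ + (4/5)P₃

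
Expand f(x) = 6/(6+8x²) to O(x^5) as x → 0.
1 - 4*x**2/3 + 16*x**4/9 + O(x**5)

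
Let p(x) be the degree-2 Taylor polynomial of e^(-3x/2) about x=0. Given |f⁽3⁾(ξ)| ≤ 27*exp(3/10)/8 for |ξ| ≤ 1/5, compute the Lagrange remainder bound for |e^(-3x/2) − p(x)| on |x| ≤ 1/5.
9*exp(3/10)/2000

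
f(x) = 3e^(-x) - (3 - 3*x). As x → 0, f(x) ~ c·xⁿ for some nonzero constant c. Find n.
2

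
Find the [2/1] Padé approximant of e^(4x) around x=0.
(8*x**2/3 + 8*x/3 + 1)/(1 - 4*x/3)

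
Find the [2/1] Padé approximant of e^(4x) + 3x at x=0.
(-4*x**2/3 + 17*x/3 + 1)/(1 - 4*x/3)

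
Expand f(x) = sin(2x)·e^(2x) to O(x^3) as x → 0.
2*x + 4*x**2 + O(x**3)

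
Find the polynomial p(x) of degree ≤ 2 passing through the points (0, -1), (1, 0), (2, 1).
x - 1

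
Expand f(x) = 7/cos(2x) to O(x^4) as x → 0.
7 + 14*x**2 + O(x**4)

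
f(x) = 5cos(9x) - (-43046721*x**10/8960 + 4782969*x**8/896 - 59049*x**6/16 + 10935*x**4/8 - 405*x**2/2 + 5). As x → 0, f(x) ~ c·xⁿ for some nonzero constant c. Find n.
12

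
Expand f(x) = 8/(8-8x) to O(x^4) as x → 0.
1 + x + x**2 + x**3 + O(x**4)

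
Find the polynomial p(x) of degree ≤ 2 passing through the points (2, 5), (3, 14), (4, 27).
2*x**2 - x - 1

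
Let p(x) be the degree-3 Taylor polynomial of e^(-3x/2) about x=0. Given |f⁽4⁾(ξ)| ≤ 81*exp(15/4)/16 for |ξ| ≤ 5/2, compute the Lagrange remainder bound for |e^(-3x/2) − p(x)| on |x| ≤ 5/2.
16875*exp(15/4)/2048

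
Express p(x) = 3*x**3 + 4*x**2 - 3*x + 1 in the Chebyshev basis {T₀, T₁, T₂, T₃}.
(3)T₀ + (-3/4)T₁ + (2)T₂ + (3/4)T₃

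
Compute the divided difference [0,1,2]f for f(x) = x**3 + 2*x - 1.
3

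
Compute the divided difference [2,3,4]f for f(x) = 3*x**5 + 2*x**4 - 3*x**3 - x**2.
937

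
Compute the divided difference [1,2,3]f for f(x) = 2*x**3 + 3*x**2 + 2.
15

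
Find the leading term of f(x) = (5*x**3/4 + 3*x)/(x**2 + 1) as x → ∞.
5*x/4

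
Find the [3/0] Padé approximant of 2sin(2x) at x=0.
-8*x**3/3 + 4*x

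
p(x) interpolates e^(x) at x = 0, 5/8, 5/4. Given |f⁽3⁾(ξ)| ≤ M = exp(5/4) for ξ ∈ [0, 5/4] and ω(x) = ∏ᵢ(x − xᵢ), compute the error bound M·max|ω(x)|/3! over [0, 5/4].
125*sqrt(3)*exp(5/4)/13824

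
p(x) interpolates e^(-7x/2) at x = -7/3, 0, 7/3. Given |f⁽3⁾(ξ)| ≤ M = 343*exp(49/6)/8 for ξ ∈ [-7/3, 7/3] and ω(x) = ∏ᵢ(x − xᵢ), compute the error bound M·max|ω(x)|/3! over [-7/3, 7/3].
117649*sqrt(3)*exp(49/6)/5832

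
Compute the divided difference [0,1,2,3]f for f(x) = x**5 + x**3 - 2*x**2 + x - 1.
26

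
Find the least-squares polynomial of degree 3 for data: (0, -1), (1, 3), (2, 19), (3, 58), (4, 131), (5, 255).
-25/21 + (230/63)x + (-22/21)x² + (19/9)x³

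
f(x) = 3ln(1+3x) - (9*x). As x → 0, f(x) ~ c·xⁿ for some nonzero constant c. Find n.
2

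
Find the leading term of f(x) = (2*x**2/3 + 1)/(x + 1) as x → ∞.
2*x/3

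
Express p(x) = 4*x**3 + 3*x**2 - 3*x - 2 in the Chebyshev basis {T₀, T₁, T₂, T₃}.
(-1/2)T₀ + (3/2)T₂ + T₃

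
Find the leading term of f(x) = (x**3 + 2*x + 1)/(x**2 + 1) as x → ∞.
x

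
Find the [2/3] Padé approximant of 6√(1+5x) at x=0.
(525*x**2/8 + 42*x + 6)/(-25*x**3/32 + 45*x**2/16 + 9*x/2 + 1)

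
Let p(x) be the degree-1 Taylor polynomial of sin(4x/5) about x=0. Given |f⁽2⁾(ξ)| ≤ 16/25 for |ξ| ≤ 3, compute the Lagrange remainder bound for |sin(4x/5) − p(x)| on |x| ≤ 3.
72/25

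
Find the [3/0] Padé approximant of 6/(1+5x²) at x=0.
6 - 30*x**2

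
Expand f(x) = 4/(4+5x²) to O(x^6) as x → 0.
1 - 5*x**2/4 + 25*x**4/16 + O(x**6)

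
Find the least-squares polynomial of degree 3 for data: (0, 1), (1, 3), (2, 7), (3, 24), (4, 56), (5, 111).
7/6 + (293/252)x + (-41/42)x² + (37/36)x³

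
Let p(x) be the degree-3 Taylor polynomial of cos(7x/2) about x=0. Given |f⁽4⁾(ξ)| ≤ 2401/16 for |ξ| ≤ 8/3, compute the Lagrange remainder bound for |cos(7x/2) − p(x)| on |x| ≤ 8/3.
76832/243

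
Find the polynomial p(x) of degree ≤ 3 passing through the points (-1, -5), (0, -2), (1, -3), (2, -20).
-2*x**3 - 2*x**2 + 3*x - 2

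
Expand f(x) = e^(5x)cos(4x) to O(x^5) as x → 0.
1 + 5*x + 9*x**2/2 - 115*x**3/6 - 1519*x**4/24 + O(x**5)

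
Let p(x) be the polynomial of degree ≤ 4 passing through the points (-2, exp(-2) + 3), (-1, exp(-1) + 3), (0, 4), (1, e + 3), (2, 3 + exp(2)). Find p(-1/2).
(-5 + 60*e + (-20*e + 3*exp(2) + 474)*exp(2))*exp(-2)/128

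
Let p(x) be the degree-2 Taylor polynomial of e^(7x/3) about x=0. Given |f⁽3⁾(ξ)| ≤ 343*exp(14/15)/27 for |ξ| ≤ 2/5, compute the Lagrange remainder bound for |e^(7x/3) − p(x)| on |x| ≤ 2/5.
1372*exp(14/15)/10125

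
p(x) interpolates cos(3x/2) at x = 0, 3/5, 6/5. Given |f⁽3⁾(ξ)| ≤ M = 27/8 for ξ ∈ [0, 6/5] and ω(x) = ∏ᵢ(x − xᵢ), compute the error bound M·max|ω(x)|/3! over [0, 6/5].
27*sqrt(3)/1000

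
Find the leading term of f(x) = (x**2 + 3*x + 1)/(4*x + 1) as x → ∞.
x/4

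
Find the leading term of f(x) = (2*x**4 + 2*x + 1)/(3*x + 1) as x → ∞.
2*x**3/3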